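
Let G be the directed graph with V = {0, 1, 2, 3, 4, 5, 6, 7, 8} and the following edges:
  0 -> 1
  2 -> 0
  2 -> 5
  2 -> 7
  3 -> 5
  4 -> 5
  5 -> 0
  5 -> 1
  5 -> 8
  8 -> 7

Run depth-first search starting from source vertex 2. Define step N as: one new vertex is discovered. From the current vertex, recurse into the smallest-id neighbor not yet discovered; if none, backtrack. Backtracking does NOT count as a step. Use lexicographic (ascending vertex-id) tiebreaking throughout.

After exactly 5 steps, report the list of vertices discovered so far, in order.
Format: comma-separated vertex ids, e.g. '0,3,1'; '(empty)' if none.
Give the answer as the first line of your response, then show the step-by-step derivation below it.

2,0,1,5,8

step 1: discover 2; path=2; order=2
step 2: discover 0; path=2>0; order=2,0
step 3: discover 1; path=2>0>1; order=2,0,1
step 4: discover 5; path=2>5; order=2,0,1,5
step 5: discover 8; path=2>5>8; order=2,0,1,5,8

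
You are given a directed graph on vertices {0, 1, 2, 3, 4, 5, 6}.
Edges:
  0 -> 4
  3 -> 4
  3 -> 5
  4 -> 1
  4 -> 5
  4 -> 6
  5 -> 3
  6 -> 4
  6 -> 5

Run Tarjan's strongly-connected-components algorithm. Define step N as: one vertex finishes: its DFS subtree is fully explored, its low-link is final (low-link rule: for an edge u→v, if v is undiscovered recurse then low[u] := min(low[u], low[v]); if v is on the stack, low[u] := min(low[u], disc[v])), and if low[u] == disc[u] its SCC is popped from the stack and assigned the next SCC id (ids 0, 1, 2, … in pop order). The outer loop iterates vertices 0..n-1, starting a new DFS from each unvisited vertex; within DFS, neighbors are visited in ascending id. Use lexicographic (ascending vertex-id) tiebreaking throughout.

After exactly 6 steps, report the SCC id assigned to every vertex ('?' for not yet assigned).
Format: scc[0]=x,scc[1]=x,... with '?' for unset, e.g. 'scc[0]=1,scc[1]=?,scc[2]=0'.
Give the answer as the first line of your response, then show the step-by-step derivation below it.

scc[0]=2,scc[1]=0,scc[2]=?,scc[3]=1,scc[4]=1,scc[5]=1,scc[6]=1

step 1: low=(low[0]=0,low[1]=2,low[2]=?,low[3]=?,low[4]=1,low[5]=?,low[6]=?); scc=(scc[0]=?,scc[1]=0,scc[2]=?,scc[3]=?,scc[4]=?,scc[5]=?,scc[6]=?)
step 2: low=(low[0]=0,low[1]=2,low[2]=?,low[3]=1,low[4]=1,low[5]=3,low[6]=?); scc=(scc[0]=?,scc[1]=0,scc[2]=?,scc[3]=?,scc[4]=?,scc[5]=?,scc[6]=?)
step 3: low=(low[0]=0,low[1]=2,low[2]=?,low[3]=1,low[4]=1,low[5]=1,low[6]=?); scc=(scc[0]=?,scc[1]=0,scc[2]=?,scc[3]=?,scc[4]=?,scc[5]=?,scc[6]=?)
step 4: low=(low[0]=0,low[1]=2,low[2]=?,low[3]=1,low[4]=1,low[5]=1,low[6]=1); scc=(scc[0]=?,scc[1]=0,scc[2]=?,scc[3]=?,scc[4]=?,scc[5]=?,scc[6]=?)
step 5: low=(low[0]=0,low[1]=2,low[2]=?,low[3]=1,low[4]=1,low[5]=1,low[6]=1); scc=(scc[0]=?,scc[1]=0,scc[2]=?,scc[3]=1,scc[4]=1,scc[5]=1,scc[6]=1)
step 6: low=(low[0]=0,low[1]=2,low[2]=?,low[3]=1,low[4]=1,low[5]=1,low[6]=1); scc=(scc[0]=2,scc[1]=0,scc[2]=?,scc[3]=1,scc[4]=1,scc[5]=1,scc[6]=1)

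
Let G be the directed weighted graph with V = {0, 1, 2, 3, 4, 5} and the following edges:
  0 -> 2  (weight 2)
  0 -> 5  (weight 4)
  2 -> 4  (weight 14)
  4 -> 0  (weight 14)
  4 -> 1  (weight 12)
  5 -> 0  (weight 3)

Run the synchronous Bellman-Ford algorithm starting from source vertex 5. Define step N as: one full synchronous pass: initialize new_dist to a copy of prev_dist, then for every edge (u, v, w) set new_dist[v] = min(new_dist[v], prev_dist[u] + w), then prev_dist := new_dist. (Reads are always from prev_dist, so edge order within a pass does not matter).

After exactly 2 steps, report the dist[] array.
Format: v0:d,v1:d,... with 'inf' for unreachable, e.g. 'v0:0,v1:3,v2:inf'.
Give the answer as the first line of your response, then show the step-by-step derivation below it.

v0:3,v1:inf,v2:5,v3:inf,v4:inf,v5:0

step 1: dist = v0:3,v1:inf,v2:inf,v3:inf,v4:inf,v5:0
step 2: dist = v0:3,v1:inf,v2:5,v3:inf,v4:inf,v5:0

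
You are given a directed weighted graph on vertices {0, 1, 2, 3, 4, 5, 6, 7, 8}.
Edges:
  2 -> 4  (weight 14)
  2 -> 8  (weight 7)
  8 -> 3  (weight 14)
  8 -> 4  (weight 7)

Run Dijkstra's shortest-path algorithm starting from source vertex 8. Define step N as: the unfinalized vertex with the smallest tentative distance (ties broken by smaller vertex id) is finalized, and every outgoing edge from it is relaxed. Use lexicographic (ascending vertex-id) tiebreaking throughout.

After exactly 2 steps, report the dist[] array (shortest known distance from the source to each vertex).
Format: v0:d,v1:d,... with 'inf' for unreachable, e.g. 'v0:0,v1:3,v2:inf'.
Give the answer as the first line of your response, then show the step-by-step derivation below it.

v0:inf,v1:inf,v2:inf,v3:14,v4:7,v5:inf,v6:inf,v7:inf,v8:0

step 1: dist = v0:inf,v1:inf,v2:inf,v3:14,v4:7,v5:inf,v6:inf,v7:inf,v8:0
step 2: dist = v0:inf,v1:inf,v2:inf,v3:14,v4:7,v5:inf,v6:inf,v7:inf,v8:0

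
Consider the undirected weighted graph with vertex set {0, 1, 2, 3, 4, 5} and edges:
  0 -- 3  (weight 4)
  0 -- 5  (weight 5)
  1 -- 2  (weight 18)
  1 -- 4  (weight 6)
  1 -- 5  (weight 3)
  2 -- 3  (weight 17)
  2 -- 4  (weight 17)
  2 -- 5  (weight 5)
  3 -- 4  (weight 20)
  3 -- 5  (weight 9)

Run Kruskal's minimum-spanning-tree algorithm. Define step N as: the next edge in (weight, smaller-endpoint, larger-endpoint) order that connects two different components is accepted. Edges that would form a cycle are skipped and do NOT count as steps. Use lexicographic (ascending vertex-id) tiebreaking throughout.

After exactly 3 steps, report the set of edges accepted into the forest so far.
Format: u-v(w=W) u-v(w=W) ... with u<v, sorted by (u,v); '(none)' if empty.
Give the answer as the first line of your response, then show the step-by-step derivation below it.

0-3(w=4) 0-5(w=5) 1-5(w=3)

step 1: add edge 1-5 (w=3); MST = {1-5(w=3)}
step 2: add edge 0-3 (w=4); MST = {0-3(w=4) 1-5(w=3)}
step 3: add edge 0-5 (w=5); MST = {0-3(w=4) 0-5(w=5) 1-5(w=3)}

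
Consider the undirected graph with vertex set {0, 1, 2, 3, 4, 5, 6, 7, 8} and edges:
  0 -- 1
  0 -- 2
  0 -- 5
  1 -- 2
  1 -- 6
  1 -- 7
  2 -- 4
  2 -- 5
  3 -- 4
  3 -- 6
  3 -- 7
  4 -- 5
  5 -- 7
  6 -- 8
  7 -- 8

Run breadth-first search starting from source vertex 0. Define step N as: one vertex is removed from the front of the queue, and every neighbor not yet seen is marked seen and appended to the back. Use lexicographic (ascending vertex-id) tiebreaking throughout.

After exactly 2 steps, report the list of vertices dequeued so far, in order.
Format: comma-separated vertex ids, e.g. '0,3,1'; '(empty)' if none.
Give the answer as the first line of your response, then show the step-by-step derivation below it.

0,1

step 1: dequeue 0; queue=[1,2,5]; order=0
step 2: dequeue 1; queue=[2,5,6,7]; order=0,1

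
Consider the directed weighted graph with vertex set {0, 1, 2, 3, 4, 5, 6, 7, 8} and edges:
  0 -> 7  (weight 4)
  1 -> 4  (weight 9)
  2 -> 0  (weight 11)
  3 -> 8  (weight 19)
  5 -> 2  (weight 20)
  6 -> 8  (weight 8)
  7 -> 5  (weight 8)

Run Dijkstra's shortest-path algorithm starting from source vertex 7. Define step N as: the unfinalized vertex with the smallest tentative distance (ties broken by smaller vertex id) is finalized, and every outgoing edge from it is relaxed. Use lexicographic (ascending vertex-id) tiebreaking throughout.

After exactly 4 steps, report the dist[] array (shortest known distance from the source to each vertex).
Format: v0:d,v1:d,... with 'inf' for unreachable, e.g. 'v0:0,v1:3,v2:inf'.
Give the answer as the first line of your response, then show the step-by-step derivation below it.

v0:39,v1:inf,v2:28,v3:inf,v4:inf,v5:8,v6:inf,v7:0,v8:inf

step 1: dist = v0:inf,v1:inf,v2:inf,v3:inf,v4:inf,v5:8,v6:inf,v7:0,v8:inf
step 2: dist = v0:inf,v1:inf,v2:28,v3:inf,v4:inf,v5:8,v6:inf,v7:0,v8:inf
step 3: dist = v0:39,v1:inf,v2:28,v3:inf,v4:inf,v5:8,v6:inf,v7:0,v8:inf
step 4: dist = v0:39,v1:inf,v2:28,v3:inf,v4:inf,v5:8,v6:inf,v7:0,v8:inf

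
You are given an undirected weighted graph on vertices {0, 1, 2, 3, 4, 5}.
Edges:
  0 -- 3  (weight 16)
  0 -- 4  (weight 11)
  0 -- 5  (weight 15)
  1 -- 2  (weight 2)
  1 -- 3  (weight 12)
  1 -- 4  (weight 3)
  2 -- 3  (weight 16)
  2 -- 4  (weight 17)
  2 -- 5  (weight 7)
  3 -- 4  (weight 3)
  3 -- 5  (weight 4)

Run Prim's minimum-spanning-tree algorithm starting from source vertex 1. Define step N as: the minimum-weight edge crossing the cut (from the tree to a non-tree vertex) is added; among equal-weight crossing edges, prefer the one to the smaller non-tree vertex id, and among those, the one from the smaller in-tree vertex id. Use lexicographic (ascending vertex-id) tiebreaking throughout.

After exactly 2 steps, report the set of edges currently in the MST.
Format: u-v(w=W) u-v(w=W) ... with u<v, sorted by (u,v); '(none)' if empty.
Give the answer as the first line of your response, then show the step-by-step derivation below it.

1-2(w=2) 1-4(w=3)

step 1: add edge 1-2 (w=2); MST = {1-2(w=2)}
step 2: add edge 1-4 (w=3); MST = {1-2(w=2) 1-4(w=3)}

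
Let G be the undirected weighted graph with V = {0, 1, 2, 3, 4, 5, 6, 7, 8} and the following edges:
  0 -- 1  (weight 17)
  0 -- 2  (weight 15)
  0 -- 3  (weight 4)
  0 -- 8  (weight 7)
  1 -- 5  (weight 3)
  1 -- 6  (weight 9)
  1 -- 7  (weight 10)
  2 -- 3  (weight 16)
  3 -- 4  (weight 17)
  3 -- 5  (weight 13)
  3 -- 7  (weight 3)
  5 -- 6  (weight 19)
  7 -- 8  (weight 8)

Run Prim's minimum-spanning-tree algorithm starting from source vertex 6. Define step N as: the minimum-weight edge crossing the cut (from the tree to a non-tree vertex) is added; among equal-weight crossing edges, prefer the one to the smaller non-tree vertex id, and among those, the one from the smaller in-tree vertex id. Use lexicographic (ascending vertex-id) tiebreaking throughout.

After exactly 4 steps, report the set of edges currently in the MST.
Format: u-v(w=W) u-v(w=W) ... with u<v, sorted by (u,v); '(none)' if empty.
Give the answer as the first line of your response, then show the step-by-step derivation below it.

1-5(w=3) 1-6(w=9) 1-7(w=10) 3-7(w=3)

step 1: add edge 1-6 (w=9); MST = {1-6(w=9)}
step 2: add edge 1-5 (w=3); MST = {1-5(w=3) 1-6(w=9)}
step 3: add edge 1-7 (w=10); MST = {1-5(w=3) 1-6(w=9) 1-7(w=10)}
step 4: add edge 3-7 (w=3); MST = {1-5(w=3) 1-6(w=9) 1-7(w=10) 3-7(w=3)}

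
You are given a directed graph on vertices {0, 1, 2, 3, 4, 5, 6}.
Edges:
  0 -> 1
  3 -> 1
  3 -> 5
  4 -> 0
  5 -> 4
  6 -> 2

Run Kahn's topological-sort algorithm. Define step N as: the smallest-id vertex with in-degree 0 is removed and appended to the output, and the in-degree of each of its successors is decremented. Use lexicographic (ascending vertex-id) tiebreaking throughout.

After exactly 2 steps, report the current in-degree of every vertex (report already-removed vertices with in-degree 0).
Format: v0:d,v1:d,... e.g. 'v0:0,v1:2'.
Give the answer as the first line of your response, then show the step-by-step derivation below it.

v0:1,v1:1,v2:1,v3:0,v4:0,v5:0,v6:0

step 1: output 3; order=[3]; indeg=(1,1,1,0,1,0,0)
step 2: output 5; order=[3,5]; indeg=(1,1,1,0,0,0,0)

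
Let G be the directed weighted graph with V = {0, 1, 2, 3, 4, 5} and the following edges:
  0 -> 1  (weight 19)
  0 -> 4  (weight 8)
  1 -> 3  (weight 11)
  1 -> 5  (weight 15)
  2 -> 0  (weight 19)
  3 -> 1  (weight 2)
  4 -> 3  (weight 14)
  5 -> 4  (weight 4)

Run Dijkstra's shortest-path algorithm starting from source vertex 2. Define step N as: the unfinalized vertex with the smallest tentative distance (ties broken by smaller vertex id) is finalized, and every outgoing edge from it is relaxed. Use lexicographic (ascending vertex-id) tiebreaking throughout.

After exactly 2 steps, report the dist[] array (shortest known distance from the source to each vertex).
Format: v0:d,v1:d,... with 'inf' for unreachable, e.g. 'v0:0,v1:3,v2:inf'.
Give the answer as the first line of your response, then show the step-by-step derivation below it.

v0:19,v1:38,v2:0,v3:inf,v4:27,v5:inf

step 1: dist = v0:19,v1:inf,v2:0,v3:inf,v4:inf,v5:inf
step 2: dist = v0:19,v1:38,v2:0,v3:inf,v4:27,v5:inf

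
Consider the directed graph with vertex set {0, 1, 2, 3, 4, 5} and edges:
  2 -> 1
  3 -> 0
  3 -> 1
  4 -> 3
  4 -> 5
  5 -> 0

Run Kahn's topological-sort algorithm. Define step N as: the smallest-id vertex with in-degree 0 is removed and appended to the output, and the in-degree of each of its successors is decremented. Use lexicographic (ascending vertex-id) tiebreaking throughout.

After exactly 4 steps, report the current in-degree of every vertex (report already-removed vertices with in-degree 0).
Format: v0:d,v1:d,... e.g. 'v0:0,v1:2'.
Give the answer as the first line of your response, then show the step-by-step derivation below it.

v0:1,v1:0,v2:0,v3:0,v4:0,v5:0

step 1: output 2; order=[2]; indeg=(2,1,0,1,0,1)
step 2: output 4; order=[2,4]; indeg=(2,1,0,0,0,0)
step 3: output 3; order=[2,4,3]; indeg=(1,0,0,0,0,0)
step 4: output 1; order=[2,4,3,1]; indeg=(1,0,0,0,0,0)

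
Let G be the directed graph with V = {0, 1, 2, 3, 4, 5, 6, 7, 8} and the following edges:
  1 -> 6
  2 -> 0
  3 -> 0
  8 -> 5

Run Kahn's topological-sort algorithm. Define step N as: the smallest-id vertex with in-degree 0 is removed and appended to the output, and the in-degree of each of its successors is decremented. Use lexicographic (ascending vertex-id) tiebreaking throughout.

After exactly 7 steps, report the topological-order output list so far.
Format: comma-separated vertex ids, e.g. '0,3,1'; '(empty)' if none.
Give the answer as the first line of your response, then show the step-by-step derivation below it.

1,2,3,0,4,6,7

step 1: output 1; order=[1]; indeg=(2,0,0,0,0,1,0,0,0)
step 2: output 2; order=[1,2]; indeg=(1,0,0,0,0,1,0,0,0)
step 3: output 3; order=[1,2,3]; indeg=(0,0,0,0,0,1,0,0,0)
step 4: output 0; order=[1,2,3,0]; indeg=(0,0,0,0,0,1,0,0,0)
step 5: output 4; order=[1,2,3,0,4]; indeg=(0,0,0,0,0,1,0,0,0)
step 6: output 6; order=[1,2,3,0,4,6]; indeg=(0,0,0,0,0,1,0,0,0)
step 7: output 7; order=[1,2,3,0,4,6,7]; indeg=(0,0,0,0,0,1,0,0,0)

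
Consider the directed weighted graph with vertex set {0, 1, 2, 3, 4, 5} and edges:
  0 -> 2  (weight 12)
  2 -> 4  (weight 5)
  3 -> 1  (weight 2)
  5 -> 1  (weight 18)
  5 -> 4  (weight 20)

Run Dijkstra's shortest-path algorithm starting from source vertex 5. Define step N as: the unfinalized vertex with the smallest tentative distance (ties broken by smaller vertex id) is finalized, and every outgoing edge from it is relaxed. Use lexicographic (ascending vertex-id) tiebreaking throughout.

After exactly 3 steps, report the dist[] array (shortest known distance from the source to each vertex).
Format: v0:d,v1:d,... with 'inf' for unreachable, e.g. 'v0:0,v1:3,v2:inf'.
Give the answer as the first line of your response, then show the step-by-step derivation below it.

v0:inf,v1:18,v2:inf,v3:inf,v4:20,v5:0

step 1: dist = v0:inf,v1:18,v2:inf,v3:inf,v4:20,v5:0
step 2: dist = v0:inf,v1:18,v2:inf,v3:inf,v4:20,v5:0
step 3: dist = v0:inf,v1:18,v2:inf,v3:inf,v4:20,v5:0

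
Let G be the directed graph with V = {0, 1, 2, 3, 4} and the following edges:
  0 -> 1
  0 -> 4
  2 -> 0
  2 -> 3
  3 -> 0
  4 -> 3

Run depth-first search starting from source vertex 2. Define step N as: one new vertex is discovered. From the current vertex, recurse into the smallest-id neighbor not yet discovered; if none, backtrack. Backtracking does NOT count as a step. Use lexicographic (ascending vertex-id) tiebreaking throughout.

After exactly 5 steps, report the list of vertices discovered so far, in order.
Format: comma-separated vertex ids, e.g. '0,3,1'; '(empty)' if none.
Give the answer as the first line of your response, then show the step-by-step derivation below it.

2,0,1,4,3

step 1: discover 2; path=2; order=2
step 2: discover 0; path=2>0; order=2,0
step 3: discover 1; path=2>0>1; order=2,0,1
step 4: discover 4; path=2>0>4; order=2,0,1,4
step 5: discover 3; path=2>0>4>3; order=2,0,1,4,3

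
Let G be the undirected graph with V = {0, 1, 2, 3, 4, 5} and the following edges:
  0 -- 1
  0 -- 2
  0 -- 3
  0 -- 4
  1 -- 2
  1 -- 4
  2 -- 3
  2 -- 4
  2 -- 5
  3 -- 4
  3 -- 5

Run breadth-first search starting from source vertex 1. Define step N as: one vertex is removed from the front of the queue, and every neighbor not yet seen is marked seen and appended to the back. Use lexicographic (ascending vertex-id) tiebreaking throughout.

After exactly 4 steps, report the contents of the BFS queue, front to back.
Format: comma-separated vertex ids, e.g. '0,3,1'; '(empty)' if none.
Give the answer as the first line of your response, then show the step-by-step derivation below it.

3,5

step 1: dequeue 1; queue=[0,2,4]; order=1
step 2: dequeue 0; queue=[2,4,3]; order=1,0
step 3: dequeue 2; queue=[4,3,5]; order=1,0,2
step 4: dequeue 4; queue=[3,5]; order=1,0,2,4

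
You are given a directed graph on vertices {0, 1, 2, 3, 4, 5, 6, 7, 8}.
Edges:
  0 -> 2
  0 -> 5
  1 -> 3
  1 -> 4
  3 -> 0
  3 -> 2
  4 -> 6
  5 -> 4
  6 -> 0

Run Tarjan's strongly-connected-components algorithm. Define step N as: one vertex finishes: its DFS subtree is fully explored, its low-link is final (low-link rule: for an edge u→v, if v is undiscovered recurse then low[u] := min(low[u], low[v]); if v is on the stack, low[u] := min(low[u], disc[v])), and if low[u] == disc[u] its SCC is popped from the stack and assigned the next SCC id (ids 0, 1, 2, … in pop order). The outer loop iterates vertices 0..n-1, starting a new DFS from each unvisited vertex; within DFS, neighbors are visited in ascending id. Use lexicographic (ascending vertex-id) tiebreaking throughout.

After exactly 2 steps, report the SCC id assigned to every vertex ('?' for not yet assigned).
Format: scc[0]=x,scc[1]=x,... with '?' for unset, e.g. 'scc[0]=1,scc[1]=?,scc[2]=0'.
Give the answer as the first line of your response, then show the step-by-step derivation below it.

scc[0]=?,scc[1]=?,scc[2]=0,scc[3]=?,scc[4]=?,scc[5]=?,scc[6]=?,scc[7]=?,scc[8]=?

step 1: low=(low[0]=0,low[1]=?,low[2]=1,low[3]=?,low[4]=?,low[5]=?,low[6]=?,low[7]=?,low[8]=?); scc=(scc[0]=?,scc[1]=?,scc[2]=0,scc[3]=?,scc[4]=?,scc[5]=?,scc[6]=?,scc[7]=?,scc[8]=?)
step 2: low=(low[0]=0,low[1]=?,low[2]=1,low[3]=?,low[4]=3,low[5]=2,low[6]=0,low[7]=?,low[8]=?); scc=(scc[0]=?,scc[1]=?,scc[2]=0,scc[3]=?,scc[4]=?,scc[5]=?,scc[6]=?,scc[7]=?,scc[8]=?)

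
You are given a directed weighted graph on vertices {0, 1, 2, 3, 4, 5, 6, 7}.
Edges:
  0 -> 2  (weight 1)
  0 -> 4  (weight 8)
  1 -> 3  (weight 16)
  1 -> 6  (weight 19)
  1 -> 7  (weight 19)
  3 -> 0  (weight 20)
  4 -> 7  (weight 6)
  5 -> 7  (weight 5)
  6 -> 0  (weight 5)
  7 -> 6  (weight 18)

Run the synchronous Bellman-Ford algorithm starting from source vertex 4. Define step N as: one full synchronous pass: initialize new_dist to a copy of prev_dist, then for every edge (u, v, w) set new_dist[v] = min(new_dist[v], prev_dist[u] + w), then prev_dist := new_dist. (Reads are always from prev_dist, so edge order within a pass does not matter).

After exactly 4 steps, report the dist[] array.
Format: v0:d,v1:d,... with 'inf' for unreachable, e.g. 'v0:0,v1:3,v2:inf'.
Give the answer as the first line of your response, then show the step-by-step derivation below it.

v0:29,v1:inf,v2:30,v3:inf,v4:0,v5:inf,v6:24,v7:6

step 1: dist = v0:inf,v1:inf,v2:inf,v3:inf,v4:0,v5:inf,v6:inf,v7:6
step 2: dist = v0:inf,v1:inf,v2:inf,v3:inf,v4:0,v5:inf,v6:24,v7:6
step 3: dist = v0:29,v1:inf,v2:inf,v3:inf,v4:0,v5:inf,v6:24,v7:6
step 4: dist = v0:29,v1:inf,v2:30,v3:inf,v4:0,v5:inf,v6:24,v7:6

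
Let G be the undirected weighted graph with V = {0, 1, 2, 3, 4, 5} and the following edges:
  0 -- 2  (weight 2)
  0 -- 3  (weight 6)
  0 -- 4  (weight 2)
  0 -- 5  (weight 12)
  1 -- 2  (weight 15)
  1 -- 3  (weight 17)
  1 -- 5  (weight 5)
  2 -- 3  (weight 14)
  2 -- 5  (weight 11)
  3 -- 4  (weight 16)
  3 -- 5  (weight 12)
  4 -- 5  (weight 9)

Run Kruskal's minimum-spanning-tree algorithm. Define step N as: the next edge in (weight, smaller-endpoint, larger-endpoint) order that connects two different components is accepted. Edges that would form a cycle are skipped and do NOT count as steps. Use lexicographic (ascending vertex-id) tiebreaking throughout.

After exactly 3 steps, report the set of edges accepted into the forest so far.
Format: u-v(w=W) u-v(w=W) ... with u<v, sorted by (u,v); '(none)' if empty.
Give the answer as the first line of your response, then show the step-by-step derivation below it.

0-2(w=2) 0-4(w=2) 1-5(w=5)

step 1: add edge 0-2 (w=2); MST = {0-2(w=2)}
step 2: add edge 0-4 (w=2); MST = {0-2(w=2) 0-4(w=2)}
step 3: add edge 1-5 (w=5); MST = {0-2(w=2) 0-4(w=2) 1-5(w=5)}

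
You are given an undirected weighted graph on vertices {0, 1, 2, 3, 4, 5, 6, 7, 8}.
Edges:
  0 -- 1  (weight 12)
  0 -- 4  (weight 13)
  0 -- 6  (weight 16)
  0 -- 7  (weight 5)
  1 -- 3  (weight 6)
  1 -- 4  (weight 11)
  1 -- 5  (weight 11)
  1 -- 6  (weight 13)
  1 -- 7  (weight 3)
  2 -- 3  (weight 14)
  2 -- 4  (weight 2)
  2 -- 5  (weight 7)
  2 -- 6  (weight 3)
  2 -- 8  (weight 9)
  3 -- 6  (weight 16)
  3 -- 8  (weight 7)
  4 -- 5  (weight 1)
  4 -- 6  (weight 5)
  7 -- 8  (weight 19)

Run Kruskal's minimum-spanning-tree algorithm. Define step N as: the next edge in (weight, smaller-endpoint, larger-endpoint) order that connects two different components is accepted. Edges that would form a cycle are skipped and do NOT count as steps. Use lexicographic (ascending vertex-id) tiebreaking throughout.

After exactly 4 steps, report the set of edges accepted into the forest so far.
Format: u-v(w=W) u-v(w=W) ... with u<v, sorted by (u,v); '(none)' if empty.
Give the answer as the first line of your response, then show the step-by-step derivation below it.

1-7(w=3) 2-4(w=2) 2-6(w=3) 4-5(w=1)

step 1: add edge 4-5 (w=1); MST = {4-5(w=1)}
step 2: add edge 2-4 (w=2); MST = {2-4(w=2) 4-5(w=1)}
step 3: add edge 1-7 (w=3); MST = {1-7(w=3) 2-4(w=2) 4-5(w=1)}
step 4: add edge 2-6 (w=3); MST = {1-7(w=3) 2-4(w=2) 2-6(w=3) 4-5(w=1)}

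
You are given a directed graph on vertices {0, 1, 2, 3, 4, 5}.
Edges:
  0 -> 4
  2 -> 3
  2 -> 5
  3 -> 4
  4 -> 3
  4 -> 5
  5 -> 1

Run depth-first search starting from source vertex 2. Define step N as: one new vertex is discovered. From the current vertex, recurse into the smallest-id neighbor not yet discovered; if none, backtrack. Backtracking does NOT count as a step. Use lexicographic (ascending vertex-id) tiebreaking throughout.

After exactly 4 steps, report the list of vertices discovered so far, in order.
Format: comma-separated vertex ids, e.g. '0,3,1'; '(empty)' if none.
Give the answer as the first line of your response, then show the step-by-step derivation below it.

2,3,4,5

step 1: discover 2; path=2; order=2
step 2: discover 3; path=2>3; order=2,3
step 3: discover 4; path=2>3>4; order=2,3,4
step 4: discover 5; path=2>3>4>5; order=2,3,4,5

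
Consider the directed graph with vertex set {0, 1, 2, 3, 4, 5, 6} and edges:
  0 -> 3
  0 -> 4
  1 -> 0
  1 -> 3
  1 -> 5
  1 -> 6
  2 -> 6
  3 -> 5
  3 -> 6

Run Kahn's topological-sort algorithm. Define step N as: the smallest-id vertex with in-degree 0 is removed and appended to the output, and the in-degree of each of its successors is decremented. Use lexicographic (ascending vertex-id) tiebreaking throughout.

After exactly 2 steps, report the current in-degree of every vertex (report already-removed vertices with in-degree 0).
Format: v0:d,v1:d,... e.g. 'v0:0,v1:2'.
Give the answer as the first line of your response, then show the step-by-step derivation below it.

v0:0,v1:0,v2:0,v3:0,v4:0,v5:1,v6:2

step 1: output 1; order=[1]; indeg=(0,0,0,1,1,1,2)
step 2: output 0; order=[1,0]; indeg=(0,0,0,0,0,1,2)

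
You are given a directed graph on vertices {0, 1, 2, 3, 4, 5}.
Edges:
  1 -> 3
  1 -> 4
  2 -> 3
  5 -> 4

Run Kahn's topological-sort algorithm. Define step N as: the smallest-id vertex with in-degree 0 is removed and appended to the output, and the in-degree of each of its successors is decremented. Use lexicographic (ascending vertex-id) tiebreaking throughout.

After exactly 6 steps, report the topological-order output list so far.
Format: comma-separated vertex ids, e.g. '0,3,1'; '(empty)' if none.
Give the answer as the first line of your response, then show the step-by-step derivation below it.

0,1,2,3,5,4

step 1: output 0; order=[0]; indeg=(0,0,0,2,2,0)
step 2: output 1; order=[0,1]; indeg=(0,0,0,1,1,0)
step 3: output 2; order=[0,1,2]; indeg=(0,0,0,0,1,0)
step 4: output 3; order=[0,1,2,3]; indeg=(0,0,0,0,1,0)
step 5: output 5; order=[0,1,2,3,5]; indeg=(0,0,0,0,0,0)
step 6: output 4; order=[0,1,2,3,5,4]; indeg=(0,0,0,0,0,0)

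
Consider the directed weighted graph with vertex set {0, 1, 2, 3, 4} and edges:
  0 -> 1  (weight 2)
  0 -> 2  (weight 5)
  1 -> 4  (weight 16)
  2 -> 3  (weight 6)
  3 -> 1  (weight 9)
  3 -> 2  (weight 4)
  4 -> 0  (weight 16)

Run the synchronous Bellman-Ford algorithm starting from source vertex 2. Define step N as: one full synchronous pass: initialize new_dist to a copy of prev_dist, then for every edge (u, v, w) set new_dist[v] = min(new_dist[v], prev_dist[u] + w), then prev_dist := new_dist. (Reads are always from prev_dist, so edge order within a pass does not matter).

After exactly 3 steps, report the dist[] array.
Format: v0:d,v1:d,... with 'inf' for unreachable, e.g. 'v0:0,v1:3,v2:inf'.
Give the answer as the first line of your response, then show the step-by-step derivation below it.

v0:inf,v1:15,v2:0,v3:6,v4:31

step 1: dist = v0:inf,v1:inf,v2:0,v3:6,v4:inf
step 2: dist = v0:inf,v1:15,v2:0,v3:6,v4:inf
step 3: dist = v0:inf,v1:15,v2:0,v3:6,v4:31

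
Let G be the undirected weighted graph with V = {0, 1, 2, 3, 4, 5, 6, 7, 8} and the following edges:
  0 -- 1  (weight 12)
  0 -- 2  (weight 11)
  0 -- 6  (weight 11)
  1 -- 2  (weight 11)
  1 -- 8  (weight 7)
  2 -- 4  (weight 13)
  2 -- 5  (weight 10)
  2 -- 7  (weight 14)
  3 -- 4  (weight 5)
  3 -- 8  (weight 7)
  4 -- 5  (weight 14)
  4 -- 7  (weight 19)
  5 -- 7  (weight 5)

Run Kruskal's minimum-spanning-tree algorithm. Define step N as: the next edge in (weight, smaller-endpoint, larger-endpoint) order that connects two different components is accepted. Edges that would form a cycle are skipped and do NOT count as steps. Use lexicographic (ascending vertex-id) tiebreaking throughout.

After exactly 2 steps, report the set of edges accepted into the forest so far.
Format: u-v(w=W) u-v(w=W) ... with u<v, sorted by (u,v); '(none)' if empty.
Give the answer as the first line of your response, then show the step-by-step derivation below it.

3-4(w=5) 5-7(w=5)

step 1: add edge 3-4 (w=5); MST = {3-4(w=5)}
step 2: add edge 5-7 (w=5); MST = {3-4(w=5) 5-7(w=5)}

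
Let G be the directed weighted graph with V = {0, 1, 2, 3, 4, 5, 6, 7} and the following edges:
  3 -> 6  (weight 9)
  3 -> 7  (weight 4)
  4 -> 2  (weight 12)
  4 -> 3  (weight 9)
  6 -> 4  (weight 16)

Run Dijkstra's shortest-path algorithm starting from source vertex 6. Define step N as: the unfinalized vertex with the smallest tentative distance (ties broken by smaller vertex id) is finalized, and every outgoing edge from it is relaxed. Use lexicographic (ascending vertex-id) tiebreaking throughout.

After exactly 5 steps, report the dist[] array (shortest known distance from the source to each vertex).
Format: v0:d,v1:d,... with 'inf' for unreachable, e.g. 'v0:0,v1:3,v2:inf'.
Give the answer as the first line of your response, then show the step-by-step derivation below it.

v0:inf,v1:inf,v2:28,v3:25,v4:16,v5:inf,v6:0,v7:29

step 1: dist = v0:inf,v1:inf,v2:inf,v3:inf,v4:16,v5:inf,v6:0,v7:inf
step 2: dist = v0:inf,v1:inf,v2:28,v3:25,v4:16,v5:inf,v6:0,v7:inf
step 3: dist = v0:inf,v1:inf,v2:28,v3:25,v4:16,v5:inf,v6:0,v7:29
step 4: dist = v0:inf,v1:inf,v2:28,v3:25,v4:16,v5:inf,v6:0,v7:29
step 5: dist = v0:inf,v1:inf,v2:28,v3:25,v4:16,v5:inf,v6:0,v7:29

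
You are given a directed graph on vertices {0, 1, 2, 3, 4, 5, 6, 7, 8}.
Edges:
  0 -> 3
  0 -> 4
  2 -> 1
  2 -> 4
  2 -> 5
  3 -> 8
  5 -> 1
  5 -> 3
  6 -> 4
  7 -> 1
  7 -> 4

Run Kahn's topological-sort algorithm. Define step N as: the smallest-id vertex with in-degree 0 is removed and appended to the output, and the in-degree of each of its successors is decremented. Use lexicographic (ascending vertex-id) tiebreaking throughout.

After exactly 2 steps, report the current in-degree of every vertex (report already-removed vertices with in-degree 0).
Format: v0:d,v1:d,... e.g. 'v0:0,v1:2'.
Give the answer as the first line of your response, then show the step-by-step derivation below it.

v0:0,v1:2,v2:0,v3:1,v4:2,v5:0,v6:0,v7:0,v8:1

step 1: output 0; order=[0]; indeg=(0,3,0,1,3,1,0,0,1)
step 2: output 2; order=[0,2]; indeg=(0,2,0,1,2,0,0,0,1)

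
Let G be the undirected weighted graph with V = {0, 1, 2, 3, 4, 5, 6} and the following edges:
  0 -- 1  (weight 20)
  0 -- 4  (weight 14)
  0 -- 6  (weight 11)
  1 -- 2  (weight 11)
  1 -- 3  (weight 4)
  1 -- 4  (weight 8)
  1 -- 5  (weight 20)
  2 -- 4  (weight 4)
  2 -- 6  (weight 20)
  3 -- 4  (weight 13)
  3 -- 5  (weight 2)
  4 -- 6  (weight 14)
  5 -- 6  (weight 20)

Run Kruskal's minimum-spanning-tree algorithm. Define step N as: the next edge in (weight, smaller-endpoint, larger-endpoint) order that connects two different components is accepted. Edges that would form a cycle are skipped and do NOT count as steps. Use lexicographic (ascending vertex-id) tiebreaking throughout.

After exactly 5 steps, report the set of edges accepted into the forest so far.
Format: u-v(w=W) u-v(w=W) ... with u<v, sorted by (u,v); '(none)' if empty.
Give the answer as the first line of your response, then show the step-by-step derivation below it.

0-6(w=11) 1-3(w=4) 1-4(w=8) 2-4(w=4) 3-5(w=2)

step 1: add edge 3-5 (w=2); MST = {3-5(w=2)}
step 2: add edge 1-3 (w=4); MST = {1-3(w=4) 3-5(w=2)}
step 3: add edge 2-4 (w=4); MST = {1-3(w=4) 2-4(w=4) 3-5(w=2)}
step 4: add edge 1-4 (w=8); MST = {1-3(w=4) 1-4(w=8) 2-4(w=4) 3-5(w=2)}
step 5: add edge 0-6 (w=11); MST = {0-6(w=11) 1-3(w=4) 1-4(w=8) 2-4(w=4) 3-5(w=2)}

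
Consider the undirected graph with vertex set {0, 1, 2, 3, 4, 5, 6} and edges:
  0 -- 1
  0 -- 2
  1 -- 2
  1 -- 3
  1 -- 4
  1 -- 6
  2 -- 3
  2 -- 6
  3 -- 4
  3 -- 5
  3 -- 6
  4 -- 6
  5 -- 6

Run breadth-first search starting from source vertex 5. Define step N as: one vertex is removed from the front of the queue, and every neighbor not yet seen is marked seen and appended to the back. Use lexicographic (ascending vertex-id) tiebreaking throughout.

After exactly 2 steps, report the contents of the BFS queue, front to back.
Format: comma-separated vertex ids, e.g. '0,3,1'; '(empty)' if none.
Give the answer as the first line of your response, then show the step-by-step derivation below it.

6,1,2,4

step 1: dequeue 5; queue=[3,6]; order=5
step 2: dequeue 3; queue=[6,1,2,4]; order=5,3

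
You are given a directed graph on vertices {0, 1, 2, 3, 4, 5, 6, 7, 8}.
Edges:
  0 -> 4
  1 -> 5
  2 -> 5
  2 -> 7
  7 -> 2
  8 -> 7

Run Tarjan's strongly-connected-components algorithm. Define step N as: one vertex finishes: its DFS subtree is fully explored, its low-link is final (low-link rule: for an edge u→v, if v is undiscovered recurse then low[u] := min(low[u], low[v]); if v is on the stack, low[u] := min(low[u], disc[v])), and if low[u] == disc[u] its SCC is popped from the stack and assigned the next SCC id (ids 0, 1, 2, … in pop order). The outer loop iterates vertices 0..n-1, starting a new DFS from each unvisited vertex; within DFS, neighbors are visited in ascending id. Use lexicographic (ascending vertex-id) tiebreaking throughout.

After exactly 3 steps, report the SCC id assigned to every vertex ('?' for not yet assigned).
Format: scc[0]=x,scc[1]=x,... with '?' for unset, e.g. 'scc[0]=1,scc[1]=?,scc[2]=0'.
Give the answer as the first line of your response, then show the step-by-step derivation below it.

scc[0]=1,scc[1]=?,scc[2]=?,scc[3]=?,scc[4]=0,scc[5]=2,scc[6]=?,scc[7]=?,scc[8]=?

step 1: low=(low[0]=0,low[1]=?,low[2]=?,low[3]=?,low[4]=1,low[5]=?,low[6]=?,low[7]=?,low[8]=?); scc=(scc[0]=?,scc[1]=?,scc[2]=?,scc[3]=?,scc[4]=0,scc[5]=?,scc[6]=?,scc[7]=?,scc[8]=?)
step 2: low=(low[0]=0,low[1]=?,low[2]=?,low[3]=?,low[4]=1,low[5]=?,low[6]=?,low[7]=?,low[8]=?); scc=(scc[0]=1,scc[1]=?,scc[2]=?,scc[3]=?,scc[4]=0,scc[5]=?,scc[6]=?,scc[7]=?,scc[8]=?)
step 3: low=(low[0]=0,low[1]=2,low[2]=?,low[3]=?,low[4]=1,low[5]=3,low[6]=?,low[7]=?,low[8]=?); scc=(scc[0]=1,scc[1]=?,scc[2]=?,scc[3]=?,scc[4]=0,scc[5]=2,scc[6]=?,scc[7]=?,scc[8]=?)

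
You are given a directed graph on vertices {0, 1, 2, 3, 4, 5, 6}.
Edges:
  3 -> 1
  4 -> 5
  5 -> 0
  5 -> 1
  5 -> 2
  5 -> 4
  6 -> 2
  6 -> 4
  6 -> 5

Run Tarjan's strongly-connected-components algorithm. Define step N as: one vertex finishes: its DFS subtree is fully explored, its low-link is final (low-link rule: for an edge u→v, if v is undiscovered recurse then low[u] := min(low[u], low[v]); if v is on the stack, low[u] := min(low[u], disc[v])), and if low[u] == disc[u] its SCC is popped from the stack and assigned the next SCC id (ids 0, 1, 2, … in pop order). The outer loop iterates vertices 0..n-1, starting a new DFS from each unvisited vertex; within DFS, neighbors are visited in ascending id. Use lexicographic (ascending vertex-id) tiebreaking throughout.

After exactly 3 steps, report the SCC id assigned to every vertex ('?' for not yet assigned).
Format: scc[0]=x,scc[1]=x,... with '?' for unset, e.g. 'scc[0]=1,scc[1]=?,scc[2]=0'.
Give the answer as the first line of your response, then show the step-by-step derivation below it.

scc[0]=0,scc[1]=1,scc[2]=2,scc[3]=?,scc[4]=?,scc[5]=?,scc[6]=?

step 1: low=(low[0]=0,low[1]=?,low[2]=?,low[3]=?,low[4]=?,low[5]=?,low[6]=?); scc=(scc[0]=0,scc[1]=?,scc[2]=?,scc[3]=?,scc[4]=?,scc[5]=?,scc[6]=?)
step 2: low=(low[0]=0,low[1]=1,low[2]=?,low[3]=?,low[4]=?,low[5]=?,low[6]=?); scc=(scc[0]=0,scc[1]=1,scc[2]=?,scc[3]=?,scc[4]=?,scc[5]=?,scc[6]=?)
step 3: low=(low[0]=0,low[1]=1,low[2]=2,low[3]=?,low[4]=?,low[5]=?,low[6]=?); scc=(scc[0]=0,scc[1]=1,scc[2]=2,scc[3]=?,scc[4]=?,scc[5]=?,scc[6]=?)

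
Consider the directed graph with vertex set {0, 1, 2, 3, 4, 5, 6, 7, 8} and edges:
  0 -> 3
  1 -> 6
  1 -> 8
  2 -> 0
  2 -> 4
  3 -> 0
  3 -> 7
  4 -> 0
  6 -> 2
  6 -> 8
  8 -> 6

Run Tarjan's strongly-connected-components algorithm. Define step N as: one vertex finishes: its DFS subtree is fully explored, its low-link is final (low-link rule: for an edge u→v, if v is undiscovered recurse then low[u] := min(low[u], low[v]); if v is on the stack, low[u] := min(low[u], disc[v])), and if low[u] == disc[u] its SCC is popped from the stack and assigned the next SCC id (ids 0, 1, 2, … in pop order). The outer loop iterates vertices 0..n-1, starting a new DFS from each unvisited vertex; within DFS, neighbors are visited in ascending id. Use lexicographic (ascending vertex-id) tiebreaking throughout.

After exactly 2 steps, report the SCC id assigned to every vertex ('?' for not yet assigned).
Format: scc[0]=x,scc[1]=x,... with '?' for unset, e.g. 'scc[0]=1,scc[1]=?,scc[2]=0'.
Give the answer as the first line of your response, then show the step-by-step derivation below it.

scc[0]=?,scc[1]=?,scc[2]=?,scc[3]=?,scc[4]=?,scc[5]=?,scc[6]=?,scc[7]=0,scc[8]=?

step 1: low=(low[0]=0,low[1]=?,low[2]=?,low[3]=0,low[4]=?,low[5]=?,low[6]=?,low[7]=2,low[8]=?); scc=(scc[0]=?,scc[1]=?,scc[2]=?,scc[3]=?,scc[4]=?,scc[5]=?,scc[6]=?,scc[7]=0,scc[8]=?)
step 2: low=(low[0]=0,low[1]=?,low[2]=?,low[3]=0,low[4]=?,low[5]=?,low[6]=?,low[7]=2,low[8]=?); scc=(scc[0]=?,scc[1]=?,scc[2]=?,scc[3]=?,scc[4]=?,scc[5]=?,scc[6]=?,scc[7]=0,scc[8]=?)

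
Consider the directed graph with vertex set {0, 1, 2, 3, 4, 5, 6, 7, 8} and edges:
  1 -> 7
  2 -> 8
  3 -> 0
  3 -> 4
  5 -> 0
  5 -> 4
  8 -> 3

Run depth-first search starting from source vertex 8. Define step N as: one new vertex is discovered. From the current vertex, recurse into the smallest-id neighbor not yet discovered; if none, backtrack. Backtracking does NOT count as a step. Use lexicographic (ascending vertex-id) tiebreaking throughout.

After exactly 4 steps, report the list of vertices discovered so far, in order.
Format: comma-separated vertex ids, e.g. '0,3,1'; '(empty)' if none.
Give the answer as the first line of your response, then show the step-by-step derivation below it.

8,3,0,4

step 1: discover 8; path=8; order=8
step 2: discover 3; path=8>3; order=8,3
step 3: discover 0; path=8>3>0; order=8,3,0
step 4: discover 4; path=8>3>4; order=8,3,0,4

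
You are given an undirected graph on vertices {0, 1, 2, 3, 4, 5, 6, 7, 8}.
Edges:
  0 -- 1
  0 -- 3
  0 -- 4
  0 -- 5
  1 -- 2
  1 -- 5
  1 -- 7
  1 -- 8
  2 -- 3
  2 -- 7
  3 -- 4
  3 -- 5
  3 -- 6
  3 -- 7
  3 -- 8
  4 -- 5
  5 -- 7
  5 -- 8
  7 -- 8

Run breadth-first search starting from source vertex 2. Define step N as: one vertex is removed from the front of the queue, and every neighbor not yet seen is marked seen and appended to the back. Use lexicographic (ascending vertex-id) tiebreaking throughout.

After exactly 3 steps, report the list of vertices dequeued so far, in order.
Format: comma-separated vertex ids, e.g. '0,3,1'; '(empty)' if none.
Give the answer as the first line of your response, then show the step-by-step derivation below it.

2,1,3

step 1: dequeue 2; queue=[1,3,7]; order=2
step 2: dequeue 1; queue=[3,7,0,5,8]; order=2,1
step 3: dequeue 3; queue=[7,0,5,8,4,6]; order=2,1,3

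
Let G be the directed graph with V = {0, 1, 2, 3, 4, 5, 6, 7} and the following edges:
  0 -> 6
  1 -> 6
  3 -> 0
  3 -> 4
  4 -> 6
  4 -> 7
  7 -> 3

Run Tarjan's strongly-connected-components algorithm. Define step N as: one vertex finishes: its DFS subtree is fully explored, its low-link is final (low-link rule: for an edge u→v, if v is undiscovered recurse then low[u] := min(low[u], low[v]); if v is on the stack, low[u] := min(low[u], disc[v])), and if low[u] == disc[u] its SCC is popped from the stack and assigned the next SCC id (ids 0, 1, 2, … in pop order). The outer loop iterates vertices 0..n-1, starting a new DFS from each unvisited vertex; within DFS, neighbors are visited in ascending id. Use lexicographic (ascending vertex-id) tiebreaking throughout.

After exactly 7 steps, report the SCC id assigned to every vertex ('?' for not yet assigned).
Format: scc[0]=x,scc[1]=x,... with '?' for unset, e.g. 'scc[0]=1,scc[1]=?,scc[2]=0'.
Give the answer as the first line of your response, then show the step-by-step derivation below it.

scc[0]=1,scc[1]=2,scc[2]=3,scc[3]=4,scc[4]=4,scc[5]=?,scc[6]=0,scc[7]=4

step 1: low=(low[0]=0,low[1]=?,low[2]=?,low[3]=?,low[4]=?,low[5]=?,low[6]=1,low[7]=?); scc=(scc[0]=?,scc[1]=?,scc[2]=?,scc[3]=?,scc[4]=?,scc[5]=?,scc[6]=0,scc[7]=?)
step 2: low=(low[0]=0,low[1]=?,low[2]=?,low[3]=?,low[4]=?,low[5]=?,low[6]=1,low[7]=?); scc=(scc[0]=1,scc[1]=?,scc[2]=?,scc[3]=?,scc[4]=?,scc[5]=?,scc[6]=0,scc[7]=?)
step 3: low=(low[0]=0,low[1]=2,low[2]=?,low[3]=?,low[4]=?,low[5]=?,low[6]=1,low[7]=?); scc=(scc[0]=1,scc[1]=2,scc[2]=?,scc[3]=?,scc[4]=?,scc[5]=?,scc[6]=0,scc[7]=?)
step 4: low=(low[0]=0,low[1]=2,low[2]=3,low[3]=?,low[4]=?,low[5]=?,low[6]=1,low[7]=?); scc=(scc[0]=1,scc[1]=2,scc[2]=3,scc[3]=?,scc[4]=?,scc[5]=?,scc[6]=0,scc[7]=?)
step 5: low=(low[0]=0,low[1]=2,low[2]=3,low[3]=4,low[4]=5,low[5]=?,low[6]=1,low[7]=4); scc=(scc[0]=1,scc[1]=2,scc[2]=3,scc[3]=?,scc[4]=?,scc[5]=?,scc[6]=0,scc[7]=?)
step 6: low=(low[0]=0,low[1]=2,low[2]=3,low[3]=4,low[4]=4,low[5]=?,low[6]=1,low[7]=4); scc=(scc[0]=1,scc[1]=2,scc[2]=3,scc[3]=?,scc[4]=?,scc[5]=?,scc[6]=0,scc[7]=?)
step 7: low=(low[0]=0,low[1]=2,low[2]=3,low[3]=4,low[4]=4,low[5]=?,low[6]=1,low[7]=4); scc=(scc[0]=1,scc[1]=2,scc[2]=3,scc[3]=4,scc[4]=4,scc[5]=?,scc[6]=0,scc[7]=4)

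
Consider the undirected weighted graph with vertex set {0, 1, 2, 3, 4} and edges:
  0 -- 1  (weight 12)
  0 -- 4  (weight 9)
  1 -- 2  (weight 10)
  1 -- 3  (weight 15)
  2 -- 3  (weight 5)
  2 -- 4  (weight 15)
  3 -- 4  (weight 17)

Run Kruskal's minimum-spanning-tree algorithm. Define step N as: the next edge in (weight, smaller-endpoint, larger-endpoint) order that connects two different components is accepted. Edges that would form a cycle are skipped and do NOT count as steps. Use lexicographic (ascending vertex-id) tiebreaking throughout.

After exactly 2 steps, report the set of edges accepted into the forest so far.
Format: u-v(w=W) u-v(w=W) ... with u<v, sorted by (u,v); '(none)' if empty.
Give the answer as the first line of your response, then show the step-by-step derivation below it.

0-4(w=9) 2-3(w=5)

step 1: add edge 2-3 (w=5); MST = {2-3(w=5)}
step 2: add edge 0-4 (w=9); MST = {0-4(w=9) 2-3(w=5)}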